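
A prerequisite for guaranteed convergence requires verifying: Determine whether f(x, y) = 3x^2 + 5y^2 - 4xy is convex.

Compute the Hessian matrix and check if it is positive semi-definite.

f(x,y) = 3x^2 + 5y^2 - 4xy
Hessian H = [[6, -4], [-4, 10]]
trace(H) = 16, det(H) = 44
Eigenvalues: (16 +/- sqrt(80)) / 2 = 12.47, 3.528
Since both eigenvalues > 0, f is convex.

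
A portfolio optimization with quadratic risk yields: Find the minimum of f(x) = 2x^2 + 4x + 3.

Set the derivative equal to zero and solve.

f(x) = 2x^2 + 4x + 3
f'(x) = 4x + (4) = 0
x = -4/4 = -1
f(-1) = 1
Since f''(x) = 4 > 0, this is a minimum.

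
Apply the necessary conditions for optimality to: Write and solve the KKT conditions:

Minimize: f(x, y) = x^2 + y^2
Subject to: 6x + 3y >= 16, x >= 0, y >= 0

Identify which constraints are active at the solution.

KKT conditions for min x^2 + y^2 s.t. 6x + 3y >= 16, x >= 0, y >= 0:
Stationarity: 2x = mu*6 + mu_x, 2y = mu*3 + mu_y, with mu, mu_x, mu_y >= 0
Complementary slackness: mu*(6x + 3y - 16) = 0, mu_x*x = 0, mu_y*y = 0
(0, 0) is infeasible (6*0 + 3*0 < 16), so if mu = 0 stationarity would force x = mu_x/2 >= 0, y = mu_y/2 >= 0 with mu_x*x = mu_y*y = 0, i.e. x = y = 0: contradiction. Hence mu > 0 and 6x + 3y = 16 is active.
Try x > 0, y > 0 (so mu_x = mu_y = 0): x = 6*mu/2, y = 3*mu/2
Substitute: 6*(6*mu/2) + 3*(3*mu/2) = 16
  mu*45/2 = 16 => mu = 32/45
x* = 32/15 > 0, y* = 16/15 > 0, consistent with mu_x = mu_y = 0.
f is convex and the constraints are linear, so this KKT point is the global minimum.
f* = 256/45
Active constraints: 6x + 3y >= 16 (holds with equality, mu = 32/45 > 0); x >= 0 and y >= 0 are inactive (mu_x = mu_y = 0).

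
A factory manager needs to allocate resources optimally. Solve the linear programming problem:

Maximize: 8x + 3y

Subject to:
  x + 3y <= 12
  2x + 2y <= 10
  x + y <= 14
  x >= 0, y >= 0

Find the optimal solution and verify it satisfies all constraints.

Feasible vertices: (0, 0), (0, 4), (3/2, 7/2), (5, 0)
Objective 8x + 3y at each vertex:
  (0, 0): 0
  (0, 4): 12
  (3/2, 7/2): 45/2
  (5, 0): 40
Maximum is 40 at (5, 0).
Verify constraints at (x, y) = (5, 0):
  1*5 + 3*0 = 5 <= 12
  2*5 + 2*0 = 10 <= 10 (active)
  1*5 + 1*0 = 5 <= 14
  x = 5 >= 0, y = 0 >= 0. All constraints satisfied.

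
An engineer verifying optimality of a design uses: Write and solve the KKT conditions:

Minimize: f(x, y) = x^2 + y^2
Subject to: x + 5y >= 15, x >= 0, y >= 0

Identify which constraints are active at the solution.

KKT conditions for min x^2 + y^2 s.t. 1x + 5y >= 15, x >= 0, y >= 0:
Stationarity: 2x = mu*1 + mu_x, 2y = mu*5 + mu_y, with mu, mu_x, mu_y >= 0
Complementary slackness: mu*(x + 5y - 15) = 0, mu_x*x = 0, mu_y*y = 0
(0, 0) is infeasible (1*0 + 5*0 < 15), so if mu = 0 stationarity would force x = mu_x/2 >= 0, y = mu_y/2 >= 0 with mu_x*x = mu_y*y = 0, i.e. x = y = 0: contradiction. Hence mu > 0 and x + 5y = 15 is active.
Try x > 0, y > 0 (so mu_x = mu_y = 0): x = 1*mu/2, y = 5*mu/2
Substitute: 1*(1*mu/2) + 5*(5*mu/2) = 15
  mu*26/2 = 15 => mu = 15/13
x* = 15/26 > 0, y* = 75/26 > 0, consistent with mu_x = mu_y = 0.
f is convex and the constraints are linear, so this KKT point is the global minimum.
f* = 225/26
Active constraints: x + 5y >= 15 (holds with equality, mu = 15/13 > 0); x >= 0 and y >= 0 are inactive (mu_x = mu_y = 0).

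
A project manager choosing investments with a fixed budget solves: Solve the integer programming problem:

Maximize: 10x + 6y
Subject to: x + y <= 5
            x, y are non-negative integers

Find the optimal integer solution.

Objective: 10x + 6y, constraint: x + y <= 5
Coefficient of x is 10 >= coefficient of y is 6, so allocate the entire budget to x.
Optimal: x = 5, y = 0, value = 50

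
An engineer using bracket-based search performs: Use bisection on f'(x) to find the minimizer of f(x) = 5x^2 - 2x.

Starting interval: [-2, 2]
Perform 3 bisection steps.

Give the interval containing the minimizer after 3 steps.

Finding critical point of f(x) = 5x^2 - 2x using bisection on f'(x) = 10x + -2.
f'(x) = 0 when x = 1/5.
Starting interval: [-2, 2]
Step 1: mid = 0, f'(mid) = -2, new interval = [0, 2]
Step 2: mid = 1, f'(mid) = 8, new interval = [0, 1]
Step 3: mid = 1/2, f'(mid) = 3, new interval = [0, 1/2]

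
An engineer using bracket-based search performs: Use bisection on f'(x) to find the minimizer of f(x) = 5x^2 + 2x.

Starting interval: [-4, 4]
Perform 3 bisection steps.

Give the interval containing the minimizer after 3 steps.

Finding critical point of f(x) = 5x^2 + 2x using bisection on f'(x) = 10x + 2.
f'(x) = 0 when x = -1/5.
Starting interval: [-4, 4]
Step 1: mid = 0, f'(mid) = 2, new interval = [-4, 0]
Step 2: mid = -2, f'(mid) = -18, new interval = [-2, 0]
Step 3: mid = -1, f'(mid) = -8, new interval = [-1, 0]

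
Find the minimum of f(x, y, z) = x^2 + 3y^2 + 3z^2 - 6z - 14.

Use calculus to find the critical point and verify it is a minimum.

f(x,y,z) = x^2 + 3y^2 + 3z^2 - 6z - 14
df/dx = 2x + (0) = 0 => x = 0
df/dy = 6y + (0) = 0 => y = 0
df/dz = 6z + (-6) = 0 => z = 1
f(0,0,1) = 1*(0)^2 + 3*(0)^2 + 3*(1)^2 + -6*(1) + -14 = -17
Hessian is diagonal with entries 2, 6, 6 > 0, confirmed minimum.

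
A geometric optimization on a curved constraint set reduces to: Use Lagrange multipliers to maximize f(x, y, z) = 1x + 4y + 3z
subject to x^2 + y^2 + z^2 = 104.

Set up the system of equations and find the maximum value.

Lagrange conditions: 1 = 2*lambda*x, 4 = 2*lambda*y, 3 = 2*lambda*z
So x:1 = y:4 = z:3, i.e. x = 1t, y = 4t, z = 3t
Constraint: t^2*(1^2 + 4^2 + 3^2) = 104
  t^2 * 26 = 104  =>  t = sqrt(4)
Maximum = 1*1t + 4*4t + 3*3t = 26*sqrt(4) = 52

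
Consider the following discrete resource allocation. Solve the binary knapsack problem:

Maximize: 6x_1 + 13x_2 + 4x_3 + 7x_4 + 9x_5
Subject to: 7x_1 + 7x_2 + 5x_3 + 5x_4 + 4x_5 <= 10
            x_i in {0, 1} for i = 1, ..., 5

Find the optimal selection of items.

Items: item 1 (v=6, w=7), item 2 (v=13, w=7), item 3 (v=4, w=5), item 4 (v=7, w=5), item 5 (v=9, w=4)
Capacity: 10
Checking all 32 subsets (w = total weight, v = total value):
  {}: w = 0, v = 0
  {1}: w = 7, v = 6
  {2}: w = 7, v = 13
  {3}: w = 5, v = 4
  {4}: w = 5, v = 7
  {5}: w = 4, v = 9
  {1, 2}: w = 14 > 10, infeasible
  {1, 3}: w = 12 > 10, infeasible
  {1, 4}: w = 12 > 10, infeasible
  {1, 5}: w = 11 > 10, infeasible
  {2, 3}: w = 12 > 10, infeasible
  {2, 4}: w = 12 > 10, infeasible
  {2, 5}: w = 11 > 10, infeasible
  {3, 4}: w = 10, v = 11
  {3, 5}: w = 9, v = 13
  {4, 5}: w = 9, v = 16
  {1, 2, 3}: w = 19 > 10, infeasible
  {1, 2, 4}: w = 19 > 10, infeasible
  {1, 2, 5}: w = 18 > 10, infeasible
  {1, 3, 4}: w = 17 > 10, infeasible
  {1, 3, 5}: w = 16 > 10, infeasible
  {1, 4, 5}: w = 16 > 10, infeasible
  {2, 3, 4}: w = 17 > 10, infeasible
  {2, 3, 5}: w = 16 > 10, infeasible
  {2, 4, 5}: w = 16 > 10, infeasible
  {3, 4, 5}: w = 14 > 10, infeasible
  {1, 2, 3, 4}: w = 24 > 10, infeasible
  {1, 2, 3, 5}: w = 23 > 10, infeasible
  {1, 2, 4, 5}: w = 23 > 10, infeasible
  {1, 3, 4, 5}: w = 21 > 10, infeasible
  {2, 3, 4, 5}: w = 21 > 10, infeasible
  {1, 2, 3, 4, 5}: w = 28 > 10, infeasible
Best feasible subset: items [4, 5]
Total weight: 9 <= 10, total value: 16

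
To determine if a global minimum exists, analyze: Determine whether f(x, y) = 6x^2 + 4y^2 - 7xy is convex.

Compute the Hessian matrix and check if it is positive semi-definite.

f(x,y) = 6x^2 + 4y^2 - 7xy
Hessian H = [[12, -7], [-7, 8]]
trace(H) = 20, det(H) = 47
Eigenvalues: (20 +/- sqrt(212)) / 2 = 17.28, 2.72
Since both eigenvalues > 0, f is convex.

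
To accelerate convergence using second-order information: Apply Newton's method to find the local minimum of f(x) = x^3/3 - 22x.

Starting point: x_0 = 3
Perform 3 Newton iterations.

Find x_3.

f(x) = x^3/3 - 22x
f'(x) = x^2 - 22, f''(x) = 2x
Newton update: x_{n+1} = x_n - (x_n^2 - 22)/(2*x_n)
Step 1: x_0 = 3, f'=-13, f''=6, x_1 = 31/6
Step 2: x_1 = 31/6, f'=169/36, f''=31/3, x_2 = 1753/372
Step 3: x_2 = 1753/372, f'=28561/138384, f''=1753/186, x_3 = 6117457/1304232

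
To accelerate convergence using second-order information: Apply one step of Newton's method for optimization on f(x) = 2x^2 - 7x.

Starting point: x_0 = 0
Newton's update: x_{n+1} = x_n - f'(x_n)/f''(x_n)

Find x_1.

f(x) = 2x^2 - 7x
f'(x) = 4x + (-7), f''(x) = 4
Newton step: x_1 = x_0 - f'(x_0)/f''(x_0)
f'(0) = -7
x_1 = 0 - -7/4 = 7/4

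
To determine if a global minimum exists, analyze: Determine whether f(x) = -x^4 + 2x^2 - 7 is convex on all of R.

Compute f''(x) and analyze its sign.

f(x) = -x^4 + 2x^2 - 7
f'(x) = -4x^3 + 4x
f''(x) = -12x^2 + 4
f''(x) = -12x^2 + 4 -> -inf as |x| -> inf
Therefore, f is not globally convex on R.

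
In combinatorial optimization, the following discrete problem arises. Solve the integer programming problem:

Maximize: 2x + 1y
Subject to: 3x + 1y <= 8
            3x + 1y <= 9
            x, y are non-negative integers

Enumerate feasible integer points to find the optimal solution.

Constraint 1: 3x + 1y <= 8
Constraint 2: 3x + 1y <= 9
Feasible x range (need y >= 0): 0 <= x <= min(8/3, 9/3) => x in {0, ..., 2}.
Enumerate feasible integer points row by row (the coefficient of y is 1 > 0, so for each x the largest feasible y gives the best value):
  x = 0: y <= min((8 - 3*0)/1, (9 - 3*0)/1) => y in {0, ..., 8}; best 2*0 + 1*8 = 8
  x = 1: y <= min((8 - 3*1)/1, (9 - 3*1)/1) => y in {0, ..., 5}; best 2*1 + 1*5 = 7
  x = 2: y <= min((8 - 3*2)/1, (9 - 3*2)/1) => y in {0, ..., 2}; best 2*2 + 1*2 = 6
The maximum 2x + 1y = 8 is achieved at x = 0, y = 8.
Check: 3*0 + 1*8 = 8 <= 8 and 3*0 + 1*8 = 8 <= 9.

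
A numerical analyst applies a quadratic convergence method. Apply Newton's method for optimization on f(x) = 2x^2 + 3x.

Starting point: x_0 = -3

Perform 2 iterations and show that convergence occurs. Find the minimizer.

f(x) = 2x^2 + 3x, f'(x) = 4x + (3), f''(x) = 4
Step 1: f'(-3) = -9, x_1 = -3 - -9/4 = -3/4
Step 2: f'(-3/4) = 0, x_2 = -3/4 (converged)
Newton's method converges in 1 step for quadratics.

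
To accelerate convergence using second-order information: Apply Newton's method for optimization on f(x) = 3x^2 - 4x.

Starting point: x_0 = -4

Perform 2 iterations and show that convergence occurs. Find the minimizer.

f(x) = 3x^2 - 4x, f'(x) = 6x + (-4), f''(x) = 6
Step 1: f'(-4) = -28, x_1 = -4 - -28/6 = 2/3
Step 2: f'(2/3) = 0, x_2 = 2/3 (converged)
Newton's method converges in 1 step for quadratics.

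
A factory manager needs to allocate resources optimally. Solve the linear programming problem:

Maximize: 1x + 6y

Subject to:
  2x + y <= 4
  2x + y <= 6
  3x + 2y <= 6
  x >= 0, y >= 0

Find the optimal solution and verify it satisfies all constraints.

Feasible vertices: (0, 0), (0, 3), (2, 0)
Objective 1x + 6y at each vertex:
  (0, 0): 0
  (0, 3): 18
  (2, 0): 2
Maximum is 18 at (0, 3).
Verify constraints at (x, y) = (0, 3):
  2*0 + 1*3 = 3 <= 4
  2*0 + 1*3 = 3 <= 6
  3*0 + 2*3 = 6 <= 6 (active)
  x = 0 >= 0, y = 3 >= 0. All constraints satisfied.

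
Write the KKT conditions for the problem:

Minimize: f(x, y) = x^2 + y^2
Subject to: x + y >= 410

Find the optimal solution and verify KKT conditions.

KKT conditions for min x^2 + y^2 s.t. x + y >= 410:
Stationarity: 2x = mu, 2y = mu
So x = y = mu/2.
Complementary slackness: mu*(x + y - 410) = 0
Primal feasibility: x + y >= 410; dual feasibility: mu >= 0
If mu = 0 then x = y = 0, but 0 + 0 < 410 is infeasible, so the constraint is active.
Constraint active: x + y = 2*(mu/2) = 410 => mu = 410
x = y = 205, f = 84050
Verify: stationarity 2*205 = 410 = mu; primal 205 + 205 = 410 >= 410; dual mu = 410 >= 0; complementary slackness 410*(410 - 410) = 0. All KKT conditions hold.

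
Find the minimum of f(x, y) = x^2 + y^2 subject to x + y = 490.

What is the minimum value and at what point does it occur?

Substitute y = 490 - x into f(x,y) = x^2 + y^2:
g(x) = x^2 + (490 - x)^2 = 2x^2 - 980x + 240100
g'(x) = 4x - 980 = 0  =>  x = 245
y = 490 - 245 = 245
Minimum value = 245^2 + 245^2 = 120050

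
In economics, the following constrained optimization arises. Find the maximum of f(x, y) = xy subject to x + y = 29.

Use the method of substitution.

Substitute y = 29 - x into f(x,y) = xy:
g(x) = x(29 - x) = 29x - x^2
g'(x) = 29 - 2x = 0  =>  x = 29/2
y = 29 - 29/2 = 29/2
Maximum value = (29/2) * (29/2) = 841/4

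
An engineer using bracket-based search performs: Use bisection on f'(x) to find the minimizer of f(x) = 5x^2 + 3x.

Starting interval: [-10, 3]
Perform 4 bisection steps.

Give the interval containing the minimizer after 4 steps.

Finding critical point of f(x) = 5x^2 + 3x using bisection on f'(x) = 10x + 3.
f'(x) = 0 when x = -3/10.
Starting interval: [-10, 3]
Step 1: mid = -7/2, f'(mid) = -32, new interval = [-7/2, 3]
Step 2: mid = -1/4, f'(mid) = 1/2, new interval = [-7/2, -1/4]
Step 3: mid = -15/8, f'(mid) = -63/4, new interval = [-15/8, -1/4]
Step 4: mid = -17/16, f'(mid) = -61/8, new interval = [-17/16, -1/4]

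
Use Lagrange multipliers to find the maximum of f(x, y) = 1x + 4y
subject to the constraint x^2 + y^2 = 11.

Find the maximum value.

Set up Lagrange conditions: grad f = lambda * grad g
  1 = 2*lambda*x
  4 = 2*lambda*y
From these: x/y = 1/4, so x = 1t, y = 4t for some t.
Substitute into constraint: (1t)^2 + (4t)^2 = 11
  t^2 * 17 = 11
  t = sqrt(11/17)
Maximum = 1*x + 4*y = (1^2 + 4^2)*t = 17 * sqrt(11/17) = sqrt(187)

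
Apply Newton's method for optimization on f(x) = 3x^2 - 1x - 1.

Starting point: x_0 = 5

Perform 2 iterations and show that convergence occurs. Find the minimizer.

f(x) = 3x^2 - 1x - 1, f'(x) = 6x + (-1), f''(x) = 6
Step 1: f'(5) = 29, x_1 = 5 - 29/6 = 1/6
Step 2: f'(1/6) = 0, x_2 = 1/6 (converged)
Newton's method converges in 1 step for quadratics.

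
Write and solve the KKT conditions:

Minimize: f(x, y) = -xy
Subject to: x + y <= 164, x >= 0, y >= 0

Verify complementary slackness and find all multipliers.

Problem: min -xy s.t. x + y <= 164 (multiplier lambda), x >= 0 (mu_x), y >= 0 (mu_y)
KKT stationarity: -y + lambda - mu_x = 0, -x + lambda - mu_y = 0, with lambda, mu_x, mu_y >= 0
Complementary slackness: lambda*(x + y - 164) = 0, mu_x*x = 0, mu_y*y = 0
If lambda = 0: y = -mu_x <= 0 and x = -mu_y <= 0 force x = y = 0 with f = 0; but x = y = 82 is feasible with f = -6724 < 0, so this is not the minimum. Hence lambda > 0 and x + y = 164.
Try x > 0, y > 0 (so mu_x = mu_y = 0): y = lambda, x = lambda => x = y = lambda
x + y = 164 => 2*lambda = 164 => lambda = 82
x* = y* = 82 > 0, consistent with mu_x = mu_y = 0.
(Any feasible point with x = 0 or y = 0 has f = 0 > -6724, so the minimum is not on those boundaries.)
min(-xy) = -6724 (i.e. max xy = 6724)
Multipliers: lambda = 82, mu_x = 0, mu_y = 0
Complementary slackness: lambda*(x + y - 164) = 82*(82 + 82 - 164) = 0, mu_x*x = 0*82 = 0, mu_y*y = 0*82 = 0. Satisfied.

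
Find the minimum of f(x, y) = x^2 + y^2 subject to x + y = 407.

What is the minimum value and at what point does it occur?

Substitute y = 407 - x into f(x,y) = x^2 + y^2:
g(x) = x^2 + (407 - x)^2 = 2x^2 - 814x + 165649
g'(x) = 4x - 814 = 0  =>  x = 407/2
y = 407 - 407/2 = 407/2
Minimum value = (407/2)^2 + (407/2)^2 = 165649/2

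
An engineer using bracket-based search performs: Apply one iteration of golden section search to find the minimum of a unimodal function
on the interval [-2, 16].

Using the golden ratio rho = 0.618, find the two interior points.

Golden section search on [-2, 16].
Golden ratio rho = 0.618 (approx).
Interior points:
  x_1 = -2 + (1-0.618)*18 = 4.8760
  x_2 = -2 + 0.618*18 = 9.1240
Compare f(x_1) and f(x_2) to determine which subinterval to keep.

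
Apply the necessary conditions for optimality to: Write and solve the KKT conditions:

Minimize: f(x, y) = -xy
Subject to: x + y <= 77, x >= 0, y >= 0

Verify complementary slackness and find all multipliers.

Problem: min -xy s.t. x + y <= 77 (multiplier lambda), x >= 0 (mu_x), y >= 0 (mu_y)
KKT stationarity: -y + lambda - mu_x = 0, -x + lambda - mu_y = 0, with lambda, mu_x, mu_y >= 0
Complementary slackness: lambda*(x + y - 77) = 0, mu_x*x = 0, mu_y*y = 0
If lambda = 0: y = -mu_x <= 0 and x = -mu_y <= 0 force x = y = 0 with f = 0; but x = y = 77/2 is feasible with f = -5929/4 < 0, so this is not the minimum. Hence lambda > 0 and x + y = 77.
Try x > 0, y > 0 (so mu_x = mu_y = 0): y = lambda, x = lambda => x = y = lambda
x + y = 77 => 2*lambda = 77 => lambda = 77/2
x* = y* = 77/2 > 0, consistent with mu_x = mu_y = 0.
(Any feasible point with x = 0 or y = 0 has f = 0 > -5929/4, so the minimum is not on those boundaries.)
min(-xy) = -5929/4 (i.e. max xy = 5929/4)
Multipliers: lambda = 77/2, mu_x = 0, mu_y = 0
Complementary slackness: lambda*(x + y - 77) = 77/2*(77/2 + 77/2 - 77) = 0, mu_x*x = 0*77/2 = 0, mu_y*y = 0*77/2 = 0. Satisfied.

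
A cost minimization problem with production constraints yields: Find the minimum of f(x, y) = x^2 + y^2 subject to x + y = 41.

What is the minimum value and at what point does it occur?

Substitute y = 41 - x into f(x,y) = x^2 + y^2:
g(x) = x^2 + (41 - x)^2 = 2x^2 - 82x + 1681
g'(x) = 4x - 82 = 0  =>  x = 41/2
y = 41 - 41/2 = 41/2
Minimum value = (41/2)^2 + (41/2)^2 = 1681/2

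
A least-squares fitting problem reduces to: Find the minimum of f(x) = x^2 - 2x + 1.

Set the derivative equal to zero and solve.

f(x) = x^2 - 2x + 1
f'(x) = 2x + (-2) = 0
x = 2/2 = 1
f(1) = 0
Since f''(x) = 2 > 0, this is a minimum.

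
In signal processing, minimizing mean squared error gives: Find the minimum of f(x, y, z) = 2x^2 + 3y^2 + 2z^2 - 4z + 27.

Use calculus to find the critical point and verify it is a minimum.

f(x,y,z) = 2x^2 + 3y^2 + 2z^2 - 4z + 27
df/dx = 4x + (0) = 0 => x = 0
df/dy = 6y + (0) = 0 => y = 0
df/dz = 4z + (-4) = 0 => z = 1
f(0,0,1) = 2*(0)^2 + 3*(0)^2 + 2*(1)^2 + -4*(1) + 27 = 25
Hessian is diagonal with entries 4, 6, 4 > 0, confirmed minimum.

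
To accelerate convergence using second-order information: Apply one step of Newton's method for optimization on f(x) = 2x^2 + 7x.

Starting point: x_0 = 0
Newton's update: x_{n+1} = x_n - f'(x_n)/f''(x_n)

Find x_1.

f(x) = 2x^2 + 7x
f'(x) = 4x + (7), f''(x) = 4
Newton step: x_1 = x_0 - f'(x_0)/f''(x_0)
f'(0) = 7
x_1 = 0 - 7/4 = -7/4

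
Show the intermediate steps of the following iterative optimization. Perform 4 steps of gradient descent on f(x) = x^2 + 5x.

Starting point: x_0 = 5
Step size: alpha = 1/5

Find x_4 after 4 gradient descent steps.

f(x) = x^2 + 5x, f'(x) = 2x + (5)
Step 1: f'(5) = 15, x_1 = 5 - 1/5 * 15 = 2
Step 2: f'(2) = 9, x_2 = 2 - 1/5 * 9 = 1/5
Step 3: f'(1/5) = 27/5, x_3 = 1/5 - 1/5 * 27/5 = -22/25
Step 4: f'(-22/25) = 81/25, x_4 = -22/25 - 1/5 * 81/25 = -191/125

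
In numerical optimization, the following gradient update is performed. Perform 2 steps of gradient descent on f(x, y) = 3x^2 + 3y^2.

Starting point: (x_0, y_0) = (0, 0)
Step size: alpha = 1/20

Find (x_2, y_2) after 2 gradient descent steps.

f(x,y) = 3x^2 + 3y^2
grad_x = 6x + 0y, grad_y = 6y + 0x
Step 1: grad = (0, 0), (0, 0)
Step 2: grad = (0, 0), (0, 0)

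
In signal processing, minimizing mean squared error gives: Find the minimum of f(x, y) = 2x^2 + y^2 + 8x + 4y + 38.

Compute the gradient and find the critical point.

f(x,y) = 2x^2 + y^2 + 8x + 4y + 38
df/dx = 4x + (8) = 0  =>  x = -2
df/dy = 2y + (4) = 0  =>  y = -2
f(-2, -2) = 2*(-2)^2 + 1*(-2)^2 + 8*(-2) + 4*(-2) + 38 = 26
Hessian is diagonal with entries 4, 2 > 0, so this is a minimum.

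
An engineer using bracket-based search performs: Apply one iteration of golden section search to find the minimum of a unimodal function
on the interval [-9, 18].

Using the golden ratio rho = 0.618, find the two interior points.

Golden section search on [-9, 18].
Golden ratio rho = 0.618 (approx).
Interior points:
  x_1 = -9 + (1-0.618)*27 = 1.3140
  x_2 = -9 + 0.618*27 = 7.6860
Compare f(x_1) and f(x_2) to determine which subinterval to keep.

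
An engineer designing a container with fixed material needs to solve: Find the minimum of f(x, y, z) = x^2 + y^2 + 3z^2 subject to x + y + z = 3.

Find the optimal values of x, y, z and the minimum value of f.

Using Lagrange multipliers on f = x^2 + y^2 + 3z^2 with constraint x + y + z = 3:
Conditions: 2*1*x = lambda, 2*1*y = lambda, 2*3*z = lambda
So x = lambda/2, y = lambda/2, z = lambda/6
Substituting into constraint: lambda * (7/6) = 3
lambda = 18/7
x = 9/7, y = 9/7, z = 3/7
Minimum value = 27/7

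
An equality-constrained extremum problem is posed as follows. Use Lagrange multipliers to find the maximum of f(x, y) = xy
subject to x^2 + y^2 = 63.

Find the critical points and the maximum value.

Lagrange conditions: y = 2*lambda*x and x = 2*lambda*y
If x = 0 then y = 0, violating the constraint, so x, y != 0.
Dividing: y/x = x/y => x^2 = y^2 => y = x or y = -x
Constraint: 2x^2 = 63 => x^2 = 63/2 => x = +/-sqrt(63/2)
Critical points: (sqrt(63/2), sqrt(63/2)), (-sqrt(63/2), -sqrt(63/2)), (sqrt(63/2), -sqrt(63/2)), (-sqrt(63/2), sqrt(63/2))
  y = x:  xy = x^2 = 63/2  at (sqrt(63/2), sqrt(63/2)) and (-sqrt(63/2), -sqrt(63/2))
  y = -x: xy = -x^2 = -63/2 at (sqrt(63/2), -sqrt(63/2)) and (-sqrt(63/2), sqrt(63/2))
Maximum xy = 63/2 at (sqrt(63/2), sqrt(63/2)) and (-sqrt(63/2), -sqrt(63/2))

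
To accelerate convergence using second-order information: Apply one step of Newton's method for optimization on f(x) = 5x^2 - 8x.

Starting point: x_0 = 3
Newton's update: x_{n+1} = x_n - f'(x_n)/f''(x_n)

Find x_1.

f(x) = 5x^2 - 8x
f'(x) = 10x + (-8), f''(x) = 10
Newton step: x_1 = x_0 - f'(x_0)/f''(x_0)
f'(3) = 22
x_1 = 3 - 22/10 = 4/5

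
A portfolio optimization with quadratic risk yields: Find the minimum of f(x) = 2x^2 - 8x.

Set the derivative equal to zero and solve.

f(x) = 2x^2 - 8x
f'(x) = 4x + (-8) = 0
x = 8/4 = 2
f(2) = -8
Since f''(x) = 4 > 0, this is a minimum.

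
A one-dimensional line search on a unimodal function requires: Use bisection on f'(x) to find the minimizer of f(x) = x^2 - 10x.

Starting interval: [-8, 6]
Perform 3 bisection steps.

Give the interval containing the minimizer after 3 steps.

Finding critical point of f(x) = x^2 - 10x using bisection on f'(x) = 2x + -10.
f'(x) = 0 when x = 5.
Starting interval: [-8, 6]
Step 1: mid = -1, f'(mid) = -12, new interval = [-1, 6]
Step 2: mid = 5/2, f'(mid) = -5, new interval = [5/2, 6]
Step 3: mid = 17/4, f'(mid) = -3/2, new interval = [17/4, 6]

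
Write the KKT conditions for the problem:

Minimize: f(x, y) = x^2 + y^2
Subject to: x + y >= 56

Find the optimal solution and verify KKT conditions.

KKT conditions for min x^2 + y^2 s.t. x + y >= 56:
Stationarity: 2x = mu, 2y = mu
So x = y = mu/2.
Complementary slackness: mu*(x + y - 56) = 0
Primal feasibility: x + y >= 56; dual feasibility: mu >= 0
If mu = 0 then x = y = 0, but 0 + 0 < 56 is infeasible, so the constraint is active.
Constraint active: x + y = 2*(mu/2) = 56 => mu = 56
x = y = 28, f = 1568
Verify: stationarity 2*28 = 56 = mu; primal 28 + 28 = 56 >= 56; dual mu = 56 >= 0; complementary slackness 56*(56 - 56) = 0. All KKT conditions hold.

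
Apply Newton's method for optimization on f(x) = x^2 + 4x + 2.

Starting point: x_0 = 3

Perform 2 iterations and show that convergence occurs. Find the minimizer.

f(x) = x^2 + 4x + 2, f'(x) = 2x + (4), f''(x) = 2
Step 1: f'(3) = 10, x_1 = 3 - 10/2 = -2
Step 2: f'(-2) = 0, x_2 = -2 (converged)
Newton's method converges in 1 step for quadratics.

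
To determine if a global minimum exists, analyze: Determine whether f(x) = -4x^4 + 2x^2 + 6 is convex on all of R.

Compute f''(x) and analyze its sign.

f(x) = -4x^4 + 2x^2 + 6
f'(x) = -16x^3 + 4x
f''(x) = -48x^2 + 4
f''(x) = -48x^2 + 4 -> -inf as |x| -> inf
Therefore, f is not globally convex on R.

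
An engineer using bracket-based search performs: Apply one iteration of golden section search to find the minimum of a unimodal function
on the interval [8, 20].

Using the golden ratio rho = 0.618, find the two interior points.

Golden section search on [8, 20].
Golden ratio rho = 0.618 (approx).
Interior points:
  x_1 = 8 + (1-0.618)*12 = 12.5840
  x_2 = 8 + 0.618*12 = 15.4160
Compare f(x_1) and f(x_2) to determine which subinterval to keep.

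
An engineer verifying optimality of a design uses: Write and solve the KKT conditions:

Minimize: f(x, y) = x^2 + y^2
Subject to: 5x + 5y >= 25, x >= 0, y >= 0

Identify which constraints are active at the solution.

KKT conditions for min x^2 + y^2 s.t. 5x + 5y >= 25, x >= 0, y >= 0:
Stationarity: 2x = mu*5 + mu_x, 2y = mu*5 + mu_y, with mu, mu_x, mu_y >= 0
Complementary slackness: mu*(5x + 5y - 25) = 0, mu_x*x = 0, mu_y*y = 0
(0, 0) is infeasible (5*0 + 5*0 < 25), so if mu = 0 stationarity would force x = mu_x/2 >= 0, y = mu_y/2 >= 0 with mu_x*x = mu_y*y = 0, i.e. x = y = 0: contradiction. Hence mu > 0 and 5x + 5y = 25 is active.
Try x > 0, y > 0 (so mu_x = mu_y = 0): x = 5*mu/2, y = 5*mu/2
Substitute: 5*(5*mu/2) + 5*(5*mu/2) = 25
  mu*50/2 = 25 => mu = 1
x* = 5/2 > 0, y* = 5/2 > 0, consistent with mu_x = mu_y = 0.
f is convex and the constraints are linear, so this KKT point is the global minimum.
f* = 25/2
Active constraints: 5x + 5y >= 25 (holds with equality, mu = 1 > 0); x >= 0 and y >= 0 are inactive (mu_x = mu_y = 0).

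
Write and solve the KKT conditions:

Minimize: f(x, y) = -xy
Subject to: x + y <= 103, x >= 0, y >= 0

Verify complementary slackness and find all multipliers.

Problem: min -xy s.t. x + y <= 103 (multiplier lambda), x >= 0 (mu_x), y >= 0 (mu_y)
KKT stationarity: -y + lambda - mu_x = 0, -x + lambda - mu_y = 0, with lambda, mu_x, mu_y >= 0
Complementary slackness: lambda*(x + y - 103) = 0, mu_x*x = 0, mu_y*y = 0
If lambda = 0: y = -mu_x <= 0 and x = -mu_y <= 0 force x = y = 0 with f = 0; but x = y = 103/2 is feasible with f = -10609/4 < 0, so this is not the minimum. Hence lambda > 0 and x + y = 103.
Try x > 0, y > 0 (so mu_x = mu_y = 0): y = lambda, x = lambda => x = y = lambda
x + y = 103 => 2*lambda = 103 => lambda = 103/2
x* = y* = 103/2 > 0, consistent with mu_x = mu_y = 0.
(Any feasible point with x = 0 or y = 0 has f = 0 > -10609/4, so the minimum is not on those boundaries.)
min(-xy) = -10609/4 (i.e. max xy = 10609/4)
Multipliers: lambda = 103/2, mu_x = 0, mu_y = 0
Complementary slackness: lambda*(x + y - 103) = 103/2*(103/2 + 103/2 - 103) = 0, mu_x*x = 0*103/2 = 0, mu_y*y = 0*103/2 = 0. Satisfied.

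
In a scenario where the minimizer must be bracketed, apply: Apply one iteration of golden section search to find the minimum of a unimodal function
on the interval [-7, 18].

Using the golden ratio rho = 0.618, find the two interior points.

Golden section search on [-7, 18].
Golden ratio rho = 0.618 (approx).
Interior points:
  x_1 = -7 + (1-0.618)*25 = 2.5500
  x_2 = -7 + 0.618*25 = 8.4500
Compare f(x_1) and f(x_2) to determine which subinterval to keep.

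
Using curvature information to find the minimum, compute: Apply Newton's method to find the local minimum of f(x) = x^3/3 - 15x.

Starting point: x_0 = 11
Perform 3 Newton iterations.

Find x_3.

f(x) = x^3/3 - 15x
f'(x) = x^2 - 15, f''(x) = 2x
Newton update: x_{n+1} = x_n - (x_n^2 - 15)/(2*x_n)
Step 1: x_0 = 11, f'=106, f''=22, x_1 = 68/11
Step 2: x_1 = 68/11, f'=2809/121, f''=136/11, x_2 = 6439/1496
Step 3: x_2 = 6439/1496, f'=7890481/2238016, f''=6439/748, x_3 = 75030961/19265488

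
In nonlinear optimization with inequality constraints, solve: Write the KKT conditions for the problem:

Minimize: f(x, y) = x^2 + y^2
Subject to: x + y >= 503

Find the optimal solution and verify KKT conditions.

KKT conditions for min x^2 + y^2 s.t. x + y >= 503:
Stationarity: 2x = mu, 2y = mu
So x = y = mu/2.
Complementary slackness: mu*(x + y - 503) = 0
Primal feasibility: x + y >= 503; dual feasibility: mu >= 0
If mu = 0 then x = y = 0, but 0 + 0 < 503 is infeasible, so the constraint is active.
Constraint active: x + y = 2*(mu/2) = 503 => mu = 503
x = y = 503/2, f = 253009/2
Verify: stationarity 2*(503/2) = 503 = mu; primal 503/2 + 503/2 = 503 >= 503; dual mu = 503 >= 0; complementary slackness 503*(503 - 503) = 0. All KKT conditions hold.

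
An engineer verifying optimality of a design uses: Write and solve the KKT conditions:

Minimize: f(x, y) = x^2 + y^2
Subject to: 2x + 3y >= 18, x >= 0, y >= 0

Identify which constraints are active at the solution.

KKT conditions for min x^2 + y^2 s.t. 2x + 3y >= 18, x >= 0, y >= 0:
Stationarity: 2x = mu*2 + mu_x, 2y = mu*3 + mu_y, with mu, mu_x, mu_y >= 0
Complementary slackness: mu*(2x + 3y - 18) = 0, mu_x*x = 0, mu_y*y = 0
(0, 0) is infeasible (2*0 + 3*0 < 18), so if mu = 0 stationarity would force x = mu_x/2 >= 0, y = mu_y/2 >= 0 with mu_x*x = mu_y*y = 0, i.e. x = y = 0: contradiction. Hence mu > 0 and 2x + 3y = 18 is active.
Try x > 0, y > 0 (so mu_x = mu_y = 0): x = 2*mu/2, y = 3*mu/2
Substitute: 2*(2*mu/2) + 3*(3*mu/2) = 18
  mu*13/2 = 18 => mu = 36/13
x* = 36/13 > 0, y* = 54/13 > 0, consistent with mu_x = mu_y = 0.
f is convex and the constraints are linear, so this KKT point is the global minimum.
f* = 324/13
Active constraints: 2x + 3y >= 18 (holds with equality, mu = 36/13 > 0); x >= 0 and y >= 0 are inactive (mu_x = mu_y = 0).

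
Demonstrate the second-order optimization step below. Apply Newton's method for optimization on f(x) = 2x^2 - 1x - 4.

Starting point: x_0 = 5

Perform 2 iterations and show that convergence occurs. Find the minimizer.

f(x) = 2x^2 - 1x - 4, f'(x) = 4x + (-1), f''(x) = 4
Step 1: f'(5) = 19, x_1 = 5 - 19/4 = 1/4
Step 2: f'(1/4) = 0, x_2 = 1/4 (converged)
Newton's method converges in 1 step for quadratics.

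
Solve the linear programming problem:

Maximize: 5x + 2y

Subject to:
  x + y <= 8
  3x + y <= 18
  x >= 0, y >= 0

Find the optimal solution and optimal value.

Feasible vertices: (0, 0), (0, 8), (5, 3), (6, 0)
Objective 5x + 2y at each:
  (0, 0): 0
  (0, 8): 16
  (5, 3): 31
  (6, 0): 30
Maximum is 31 at (5, 3).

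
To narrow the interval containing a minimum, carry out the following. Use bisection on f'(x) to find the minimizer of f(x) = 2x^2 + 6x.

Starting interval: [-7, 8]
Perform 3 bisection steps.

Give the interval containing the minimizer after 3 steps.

Finding critical point of f(x) = 2x^2 + 6x using bisection on f'(x) = 4x + 6.
f'(x) = 0 when x = -3/2.
Starting interval: [-7, 8]
Step 1: mid = 1/2, f'(mid) = 8, new interval = [-7, 1/2]
Step 2: mid = -13/4, f'(mid) = -7, new interval = [-13/4, 1/2]
Step 3: mid = -11/8, f'(mid) = 1/2, new interval = [-13/4, -11/8]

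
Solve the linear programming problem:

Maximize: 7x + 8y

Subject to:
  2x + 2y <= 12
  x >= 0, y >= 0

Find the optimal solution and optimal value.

The feasible region has vertices at [(0, 0), (6, 0), (0, 6)].
Checking objective 7x + 8y at each vertex:
  (0, 0): 7*0 + 8*0 = 0
  (6, 0): 7*6 + 8*0 = 42
  (0, 6): 7*0 + 8*6 = 48
Maximum is 48 at (0, 6).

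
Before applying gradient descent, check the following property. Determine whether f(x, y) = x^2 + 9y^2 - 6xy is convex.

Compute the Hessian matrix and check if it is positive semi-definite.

f(x,y) = x^2 + 9y^2 - 6xy
Hessian H = [[2, -6], [-6, 18]]
trace(H) = 20, det(H) = 0
Eigenvalues: (20 +/- sqrt(400)) / 2 = 20, 0
Since both eigenvalues >= 0, f is convex.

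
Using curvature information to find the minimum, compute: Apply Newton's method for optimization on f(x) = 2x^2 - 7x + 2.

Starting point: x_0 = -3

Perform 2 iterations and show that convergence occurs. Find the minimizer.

f(x) = 2x^2 - 7x + 2, f'(x) = 4x + (-7), f''(x) = 4
Step 1: f'(-3) = -19, x_1 = -3 - -19/4 = 7/4
Step 2: f'(7/4) = 0, x_2 = 7/4 (converged)
Newton's method converges in 1 step for quadratics.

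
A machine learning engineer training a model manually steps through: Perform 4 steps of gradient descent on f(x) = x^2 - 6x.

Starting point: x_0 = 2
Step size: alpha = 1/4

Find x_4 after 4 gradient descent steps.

f(x) = x^2 - 6x, f'(x) = 2x + (-6)
Step 1: f'(2) = -2, x_1 = 2 - 1/4 * -2 = 5/2
Step 2: f'(5/2) = -1, x_2 = 5/2 - 1/4 * -1 = 11/4
Step 3: f'(11/4) = -1/2, x_3 = 11/4 - 1/4 * -1/2 = 23/8
Step 4: f'(23/8) = -1/4, x_4 = 23/8 - 1/4 * -1/4 = 47/16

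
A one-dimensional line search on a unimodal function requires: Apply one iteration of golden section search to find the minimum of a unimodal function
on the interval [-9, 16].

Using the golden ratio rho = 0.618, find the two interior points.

Golden section search on [-9, 16].
Golden ratio rho = 0.618 (approx).
Interior points:
  x_1 = -9 + (1-0.618)*25 = 0.5500
  x_2 = -9 + 0.618*25 = 6.4500
Compare f(x_1) and f(x_2) to determine which subinterval to keep.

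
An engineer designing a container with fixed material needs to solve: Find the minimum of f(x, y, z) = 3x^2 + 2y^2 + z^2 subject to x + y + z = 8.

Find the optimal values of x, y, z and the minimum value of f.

Using Lagrange multipliers on f = 3x^2 + 2y^2 + z^2 with constraint x + y + z = 8:
Conditions: 2*3*x = lambda, 2*2*y = lambda, 2*1*z = lambda
So x = lambda/6, y = lambda/4, z = lambda/2
Substituting into constraint: lambda * (11/12) = 8
lambda = 96/11
x = 16/11, y = 24/11, z = 48/11
Minimum value = 384/11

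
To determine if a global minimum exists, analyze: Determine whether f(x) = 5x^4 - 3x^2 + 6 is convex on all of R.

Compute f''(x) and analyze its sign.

f(x) = 5x^4 - 3x^2 + 6
f'(x) = 20x^3 + -6x
f''(x) = 60x^2 + -6
f''(0) = -6 < 0, so not convex near x = 0
Therefore, f is not globally convex on R.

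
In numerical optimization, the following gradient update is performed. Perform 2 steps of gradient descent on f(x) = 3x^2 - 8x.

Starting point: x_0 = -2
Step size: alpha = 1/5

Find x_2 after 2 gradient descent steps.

f(x) = 3x^2 - 8x, f'(x) = 6x + (-8)
Step 1: f'(-2) = -20, x_1 = -2 - 1/5 * -20 = 2
Step 2: f'(2) = 4, x_2 = 2 - 1/5 * 4 = 6/5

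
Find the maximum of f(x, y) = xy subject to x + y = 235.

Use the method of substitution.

Substitute y = 235 - x into f(x,y) = xy:
g(x) = x(235 - x) = 235x - x^2
g'(x) = 235 - 2x = 0  =>  x = 235/2
y = 235 - 235/2 = 235/2
Maximum value = (235/2) * (235/2) = 55225/4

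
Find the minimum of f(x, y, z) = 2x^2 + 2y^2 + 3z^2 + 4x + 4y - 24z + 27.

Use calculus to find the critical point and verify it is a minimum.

f(x,y,z) = 2x^2 + 2y^2 + 3z^2 + 4x + 4y - 24z + 27
df/dx = 4x + (4) = 0 => x = -1
df/dy = 4y + (4) = 0 => y = -1
df/dz = 6z + (-24) = 0 => z = 4
f(-1,-1,4) = 2*(-1)^2 + 2*(-1)^2 + 3*(4)^2 + 4*(-1) + 4*(-1) + -24*(4) + 27 = -25
Hessian is diagonal with entries 4, 4, 6 > 0, confirmed minimum.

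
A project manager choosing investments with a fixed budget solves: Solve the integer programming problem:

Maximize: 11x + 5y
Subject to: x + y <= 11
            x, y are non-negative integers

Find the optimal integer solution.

Objective: 11x + 5y, constraint: x + y <= 11
Coefficient of x is 11 >= coefficient of y is 5, so allocate the entire budget to x.
Optimal: x = 11, y = 0, value = 121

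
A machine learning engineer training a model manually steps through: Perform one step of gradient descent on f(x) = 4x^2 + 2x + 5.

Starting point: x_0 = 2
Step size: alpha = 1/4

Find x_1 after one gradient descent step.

f(x) = 4x^2 + 2x + 5
f'(x) = 8x + 2
f'(2) = 8*2 + (2) = 18
x_1 = x_0 - alpha * f'(x_0) = 2 - 1/4 * 18 = -5/2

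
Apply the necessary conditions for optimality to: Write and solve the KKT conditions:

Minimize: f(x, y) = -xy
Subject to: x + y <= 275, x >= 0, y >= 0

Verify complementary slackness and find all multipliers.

Problem: min -xy s.t. x + y <= 275 (multiplier lambda), x >= 0 (mu_x), y >= 0 (mu_y)
KKT stationarity: -y + lambda - mu_x = 0, -x + lambda - mu_y = 0, with lambda, mu_x, mu_y >= 0
Complementary slackness: lambda*(x + y - 275) = 0, mu_x*x = 0, mu_y*y = 0
If lambda = 0: y = -mu_x <= 0 and x = -mu_y <= 0 force x = y = 0 with f = 0; but x = y = 275/2 is feasible with f = -75625/4 < 0, so this is not the minimum. Hence lambda > 0 and x + y = 275.
Try x > 0, y > 0 (so mu_x = mu_y = 0): y = lambda, x = lambda => x = y = lambda
x + y = 275 => 2*lambda = 275 => lambda = 275/2
x* = y* = 275/2 > 0, consistent with mu_x = mu_y = 0.
(Any feasible point with x = 0 or y = 0 has f = 0 > -75625/4, so the minimum is not on those boundaries.)
min(-xy) = -75625/4 (i.e. max xy = 75625/4)
Multipliers: lambda = 275/2, mu_x = 0, mu_y = 0
Complementary slackness: lambda*(x + y - 275) = 275/2*(275/2 + 275/2 - 275) = 0, mu_x*x = 0*275/2 = 0, mu_y*y = 0*275/2 = 0. Satisfied.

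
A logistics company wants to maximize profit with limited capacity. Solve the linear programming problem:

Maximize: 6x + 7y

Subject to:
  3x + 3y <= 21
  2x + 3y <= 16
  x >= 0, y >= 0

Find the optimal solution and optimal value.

Feasible vertices: (0, 0), (0, 16/3), (5, 2), (7, 0)
Objective 6x + 7y at each:
  (0, 0): 0
  (0, 16/3): 112/3
  (5, 2): 44
  (7, 0): 42
Maximum is 44 at (5, 2).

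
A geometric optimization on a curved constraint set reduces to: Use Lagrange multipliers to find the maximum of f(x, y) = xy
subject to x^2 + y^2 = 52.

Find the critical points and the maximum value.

Lagrange conditions: y = 2*lambda*x and x = 2*lambda*y
If x = 0 then y = 0, violating the constraint, so x, y != 0.
Dividing: y/x = x/y => x^2 = y^2 => y = x or y = -x
Constraint: 2x^2 = 52 => x^2 = 26 => x = +/-sqrt(26)
Critical points: (sqrt(26), sqrt(26)), (-sqrt(26), -sqrt(26)), (sqrt(26), -sqrt(26)), (-sqrt(26), sqrt(26))
  y = x:  xy = x^2 = 26  at (sqrt(26), sqrt(26)) and (-sqrt(26), -sqrt(26))
  y = -x: xy = -x^2 = -26 at (sqrt(26), -sqrt(26)) and (-sqrt(26), sqrt(26))
Maximum xy = 26 at (sqrt(26), sqrt(26)) and (-sqrt(26), -sqrt(26))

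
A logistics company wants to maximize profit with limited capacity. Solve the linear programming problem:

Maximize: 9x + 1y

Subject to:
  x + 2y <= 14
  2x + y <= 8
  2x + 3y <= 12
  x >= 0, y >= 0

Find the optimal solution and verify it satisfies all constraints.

Feasible vertices: (0, 0), (0, 4), (3, 2), (4, 0)
Objective 9x + 1y at each vertex:
  (0, 0): 0
  (0, 4): 4
  (3, 2): 29
  (4, 0): 36
Maximum is 36 at (4, 0).
Verify constraints at (x, y) = (4, 0):
  1*4 + 2*0 = 4 <= 14
  2*4 + 1*0 = 8 <= 8 (active)
  2*4 + 3*0 = 8 <= 12
  x = 4 >= 0, y = 0 >= 0. All constraints satisfied.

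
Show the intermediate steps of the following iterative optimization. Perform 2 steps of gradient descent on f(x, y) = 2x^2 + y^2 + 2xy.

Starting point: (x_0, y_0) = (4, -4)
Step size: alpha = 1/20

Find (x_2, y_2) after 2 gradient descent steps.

f(x,y) = 2x^2 + y^2 + 2xy
grad_x = 4x + 2y, grad_y = 2y + 2x
Step 1: grad = (8, 0), (18/5, -4)
Step 2: grad = (32/5, -4/5), (82/25, -99/25)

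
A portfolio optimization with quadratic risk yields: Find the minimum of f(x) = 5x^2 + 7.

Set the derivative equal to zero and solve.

f(x) = 5x^2 + 7
f'(x) = 10x + (0) = 0
x = 0/10 = 0
f(0) = 7
Since f''(x) = 10 > 0, this is a minimum.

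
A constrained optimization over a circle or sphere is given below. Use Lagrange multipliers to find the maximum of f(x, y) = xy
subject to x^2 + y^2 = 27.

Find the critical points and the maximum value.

Lagrange conditions: y = 2*lambda*x and x = 2*lambda*y
If x = 0 then y = 0, violating the constraint, so x, y != 0.
Dividing: y/x = x/y => x^2 = y^2 => y = x or y = -x
Constraint: 2x^2 = 27 => x^2 = 27/2 => x = +/-sqrt(27/2)
Critical points: (sqrt(27/2), sqrt(27/2)), (-sqrt(27/2), -sqrt(27/2)), (sqrt(27/2), -sqrt(27/2)), (-sqrt(27/2), sqrt(27/2))
  y = x:  xy = x^2 = 27/2  at (sqrt(27/2), sqrt(27/2)) and (-sqrt(27/2), -sqrt(27/2))
  y = -x: xy = -x^2 = -27/2 at (sqrt(27/2), -sqrt(27/2)) and (-sqrt(27/2), sqrt(27/2))
Maximum xy = 27/2 at (sqrt(27/2), sqrt(27/2)) and (-sqrt(27/2), -sqrt(27/2))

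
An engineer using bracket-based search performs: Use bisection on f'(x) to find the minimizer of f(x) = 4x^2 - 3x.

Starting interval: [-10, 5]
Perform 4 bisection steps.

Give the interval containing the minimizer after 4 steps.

Finding critical point of f(x) = 4x^2 - 3x using bisection on f'(x) = 8x + -3.
f'(x) = 0 when x = 3/8.
Starting interval: [-10, 5]
Step 1: mid = -5/2, f'(mid) = -23, new interval = [-5/2, 5]
Step 2: mid = 5/4, f'(mid) = 7, new interval = [-5/2, 5/4]
Step 3: mid = -5/8, f'(mid) = -8, new interval = [-5/8, 5/4]
Step 4: mid = 5/16, f'(mid) = -1/2, new interval = [5/16, 5/4]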